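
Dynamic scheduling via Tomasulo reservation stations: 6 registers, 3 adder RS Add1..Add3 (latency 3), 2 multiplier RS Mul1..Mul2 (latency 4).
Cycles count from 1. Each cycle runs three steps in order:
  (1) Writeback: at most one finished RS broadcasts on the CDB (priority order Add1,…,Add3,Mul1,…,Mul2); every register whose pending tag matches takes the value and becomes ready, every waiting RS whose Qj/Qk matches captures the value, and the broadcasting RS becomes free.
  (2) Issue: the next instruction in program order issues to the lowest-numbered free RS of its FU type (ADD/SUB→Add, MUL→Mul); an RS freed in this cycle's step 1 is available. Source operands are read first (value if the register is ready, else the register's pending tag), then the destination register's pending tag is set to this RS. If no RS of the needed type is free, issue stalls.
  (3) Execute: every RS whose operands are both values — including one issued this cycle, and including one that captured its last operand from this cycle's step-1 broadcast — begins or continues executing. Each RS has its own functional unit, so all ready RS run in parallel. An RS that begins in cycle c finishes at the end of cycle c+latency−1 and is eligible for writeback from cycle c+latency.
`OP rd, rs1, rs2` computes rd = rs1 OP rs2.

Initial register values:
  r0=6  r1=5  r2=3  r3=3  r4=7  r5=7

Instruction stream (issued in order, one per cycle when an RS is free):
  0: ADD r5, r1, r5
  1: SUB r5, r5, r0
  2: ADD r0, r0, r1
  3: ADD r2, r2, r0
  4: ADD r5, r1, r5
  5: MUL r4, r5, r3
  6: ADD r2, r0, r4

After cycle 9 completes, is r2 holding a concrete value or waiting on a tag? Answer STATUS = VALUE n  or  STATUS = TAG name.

STATUS = TAG Add2

c1: issue ADD r5<-Add1 | r0:6,r1:5,r2:3,r3:3,r4:7,r5:Add1
c2: issue SUB r5<-Add2 | r0:6,r1:5,r2:3,r3:3,r4:7,r5:Add2
c3: issue ADD r0<-Add3 | r0:Add3,r1:5,r2:3,r3:3,r4:7,r5:Add2
c4: CDB Add1=12; issue ADD r2<-Add1 | r0:Add3,r1:5,r2:Add1,r3:3,r4:7,r5:Add2
c5: stall | r0:Add3,r1:5,r2:Add1,r3:3,r4:7,r5:Add2
c6: CDB Add3=11; issue ADD r5<-Add3 | r0:11,r1:5,r2:Add1,r3:3,r4:7,r5:Add3
c7: CDB Add2=6; issue MUL r4<-Mul1 | r0:11,r1:5,r2:Add1,r3:3,r4:Mul1,r5:Add3
c8: issue ADD r2<-Add2 | r0:11,r1:5,r2:Add2,r3:3,r4:Mul1,r5:Add3
c9: CDB Add1=14 | r0:11,r1:5,r2:Add2,r3:3,r4:Mul1,r5:Add3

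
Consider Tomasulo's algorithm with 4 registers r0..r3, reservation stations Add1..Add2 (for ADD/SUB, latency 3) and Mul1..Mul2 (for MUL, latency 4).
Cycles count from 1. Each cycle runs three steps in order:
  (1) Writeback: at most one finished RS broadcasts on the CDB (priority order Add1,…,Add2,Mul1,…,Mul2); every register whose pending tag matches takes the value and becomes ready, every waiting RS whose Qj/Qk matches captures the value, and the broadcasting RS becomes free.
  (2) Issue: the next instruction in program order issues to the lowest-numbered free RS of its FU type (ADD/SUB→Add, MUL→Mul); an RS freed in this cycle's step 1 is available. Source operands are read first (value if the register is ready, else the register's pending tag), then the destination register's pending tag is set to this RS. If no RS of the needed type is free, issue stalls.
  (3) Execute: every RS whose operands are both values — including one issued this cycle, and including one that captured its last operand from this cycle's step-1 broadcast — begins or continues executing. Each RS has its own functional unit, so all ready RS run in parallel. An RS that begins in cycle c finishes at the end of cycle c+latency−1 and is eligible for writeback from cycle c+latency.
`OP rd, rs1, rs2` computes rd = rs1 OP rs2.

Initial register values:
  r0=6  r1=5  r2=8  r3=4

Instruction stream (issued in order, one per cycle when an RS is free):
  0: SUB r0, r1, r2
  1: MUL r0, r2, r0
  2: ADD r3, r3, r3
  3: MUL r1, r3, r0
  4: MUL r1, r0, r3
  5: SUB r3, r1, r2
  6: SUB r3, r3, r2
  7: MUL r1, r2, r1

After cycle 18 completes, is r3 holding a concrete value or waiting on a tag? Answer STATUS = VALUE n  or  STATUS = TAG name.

cycle 1: issue SUB r0<-Add1 // r0:Add1,r1:5,r2:8,r3:4
cycle 2: issue MUL r0<-Mul1 // r0:Mul1,r1:5,r2:8,r3:4
cycle 3: issue ADD r3<-Add2 // r0:Mul1,r1:5,r2:8,r3:Add2
cycle 4: CDB Add1=-3; issue MUL r1<-Mul2 // r0:Mul1,r1:Mul2,r2:8,r3:Add2
cycle 5: stall // r0:Mul1,r1:Mul2,r2:8,r3:Add2
cycle 6: CDB Add2=8; stall // r0:Mul1,r1:Mul2,r2:8,r3:8
cycle 7: stall // r0:Mul1,r1:Mul2,r2:8,r3:8
cycle 8: CDB Mul1=-24; issue MUL r1<-Mul1 // r0:-24,r1:Mul1,r2:8,r3:8
cycle 9: issue SUB r3<-Add1 // r0:-24,r1:Mul1,r2:8,r3:Add1
cycle 10: issue SUB r3<-Add2 // r0:-24,r1:Mul1,r2:8,r3:Add2
cycle 11: stall // r0:-24,r1:Mul1,r2:8,r3:Add2
cycle 12: CDB Mul1=-192; issue MUL r1<-Mul1 // r0:-24,r1:Mul1,r2:8,r3:Add2
cycle 13: CDB Mul2=-192 // r0:-24,r1:Mul1,r2:8,r3:Add2
cycle 14: - // r0:-24,r1:Mul1,r2:8,r3:Add2
cycle 15: CDB Add1=-200 // r0:-24,r1:Mul1,r2:8,r3:Add2
cycle 16: CDB Mul1=-1536 // r0:-24,r1:-1536,r2:8,r3:Add2
cycle 17: - // r0:-24,r1:-1536,r2:8,r3:Add2
cycle 18: CDB Add2=-208 // r0:-24,r1:-1536,r2:8,r3:-208

STATUS = VALUE -208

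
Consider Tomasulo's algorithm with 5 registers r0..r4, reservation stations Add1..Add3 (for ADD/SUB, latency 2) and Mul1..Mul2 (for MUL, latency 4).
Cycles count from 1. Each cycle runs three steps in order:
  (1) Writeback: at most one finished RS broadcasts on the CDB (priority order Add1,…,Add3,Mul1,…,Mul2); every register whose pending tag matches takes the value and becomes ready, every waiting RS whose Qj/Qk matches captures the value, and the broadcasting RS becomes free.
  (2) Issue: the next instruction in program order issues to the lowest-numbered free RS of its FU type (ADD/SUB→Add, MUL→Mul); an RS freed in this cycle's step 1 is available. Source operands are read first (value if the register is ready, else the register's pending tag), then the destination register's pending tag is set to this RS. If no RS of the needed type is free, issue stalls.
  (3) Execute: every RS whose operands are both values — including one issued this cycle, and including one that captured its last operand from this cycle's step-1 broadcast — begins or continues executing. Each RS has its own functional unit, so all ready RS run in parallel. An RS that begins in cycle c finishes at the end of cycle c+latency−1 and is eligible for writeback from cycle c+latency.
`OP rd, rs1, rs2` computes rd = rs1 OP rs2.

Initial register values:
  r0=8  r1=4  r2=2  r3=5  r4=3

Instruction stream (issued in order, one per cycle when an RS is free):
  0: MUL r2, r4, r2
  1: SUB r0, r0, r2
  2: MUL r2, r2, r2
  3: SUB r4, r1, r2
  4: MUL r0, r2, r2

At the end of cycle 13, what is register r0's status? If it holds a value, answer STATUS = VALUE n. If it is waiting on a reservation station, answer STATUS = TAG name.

cycle 1: issue MUL r2<-Mul1 // r0:8,r1:4,r2:Mul1,r3:5,r4:3
cycle 2: issue SUB r0<-Add1 // r0:Add1,r1:4,r2:Mul1,r3:5,r4:3
cycle 3: issue MUL r2<-Mul2 // r0:Add1,r1:4,r2:Mul2,r3:5,r4:3
cycle 4: issue SUB r4<-Add2 // r0:Add1,r1:4,r2:Mul2,r3:5,r4:Add2
cycle 5: CDB Mul1=6; issue MUL r0<-Mul1 // r0:Mul1,r1:4,r2:Mul2,r3:5,r4:Add2
cycle 6: - // r0:Mul1,r1:4,r2:Mul2,r3:5,r4:Add2
cycle 7: CDB Add1=2 // r0:Mul1,r1:4,r2:Mul2,r3:5,r4:Add2
cycle 8: - // r0:Mul1,r1:4,r2:Mul2,r3:5,r4:Add2
cycle 9: CDB Mul2=36 // r0:Mul1,r1:4,r2:36,r3:5,r4:Add2
cycle 10: - // r0:Mul1,r1:4,r2:36,r3:5,r4:Add2
cycle 11: CDB Add2=-32 // r0:Mul1,r1:4,r2:36,r3:5,r4:-32
cycle 12: - // r0:Mul1,r1:4,r2:36,r3:5,r4:-32
cycle 13: CDB Mul1=1296 // r0:1296,r1:4,r2:36,r3:5,r4:-32

STATUS = VALUE 1296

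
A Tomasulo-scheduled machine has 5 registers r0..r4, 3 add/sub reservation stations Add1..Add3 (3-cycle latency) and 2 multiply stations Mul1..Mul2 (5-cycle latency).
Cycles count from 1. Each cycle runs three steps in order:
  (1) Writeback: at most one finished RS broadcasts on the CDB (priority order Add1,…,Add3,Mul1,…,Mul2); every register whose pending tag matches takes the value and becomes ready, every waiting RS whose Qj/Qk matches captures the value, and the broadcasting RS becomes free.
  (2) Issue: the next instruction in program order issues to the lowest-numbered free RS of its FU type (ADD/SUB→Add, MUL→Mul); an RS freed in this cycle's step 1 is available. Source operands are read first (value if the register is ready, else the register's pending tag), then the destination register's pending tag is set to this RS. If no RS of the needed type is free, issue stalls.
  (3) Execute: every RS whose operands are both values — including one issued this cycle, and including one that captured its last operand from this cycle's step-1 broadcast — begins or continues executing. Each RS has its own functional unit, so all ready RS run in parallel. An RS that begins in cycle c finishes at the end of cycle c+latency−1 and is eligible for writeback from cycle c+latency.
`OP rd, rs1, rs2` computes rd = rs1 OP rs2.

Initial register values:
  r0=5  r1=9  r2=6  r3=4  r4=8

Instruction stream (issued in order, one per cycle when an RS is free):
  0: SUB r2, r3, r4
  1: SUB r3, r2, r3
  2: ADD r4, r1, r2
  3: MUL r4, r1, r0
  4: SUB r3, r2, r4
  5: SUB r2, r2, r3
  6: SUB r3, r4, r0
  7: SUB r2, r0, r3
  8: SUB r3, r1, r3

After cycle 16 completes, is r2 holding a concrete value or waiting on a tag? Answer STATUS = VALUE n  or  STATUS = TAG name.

STATUS = VALUE -35

  c1: issue SUB r2<-Add1  regs: r0:5,r1:9,r2:Add1,r3:4,r4:8
  c2: issue SUB r3<-Add2  regs: r0:5,r1:9,r2:Add1,r3:Add2,r4:8
  c3: issue ADD r4<-Add3  regs: r0:5,r1:9,r2:Add1,r3:Add2,r4:Add3
  c4: CDB Add1=-4; issue MUL r4<-Mul1  regs: r0:5,r1:9,r2:-4,r3:Add2,r4:Mul1
  c5: issue SUB r3<-Add1  regs: r0:5,r1:9,r2:-4,r3:Add1,r4:Mul1
  c6: stall  regs: r0:5,r1:9,r2:-4,r3:Add1,r4:Mul1
  c7: CDB Add2=-8; issue SUB r2<-Add2  regs: r0:5,r1:9,r2:Add2,r3:Add1,r4:Mul1
  c8: CDB Add3=5; issue SUB r3<-Add3  regs: r0:5,r1:9,r2:Add2,r3:Add3,r4:Mul1
  c9: CDB Mul1=45; stall  regs: r0:5,r1:9,r2:Add2,r3:Add3,r4:45
  c10: stall  regs: r0:5,r1:9,r2:Add2,r3:Add3,r4:45
  c11: stall  regs: r0:5,r1:9,r2:Add2,r3:Add3,r4:45
  c12: CDB Add1=-49; issue SUB r2<-Add1  regs: r0:5,r1:9,r2:Add1,r3:Add3,r4:45
  c13: CDB Add3=40; issue SUB r3<-Add3  regs: r0:5,r1:9,r2:Add1,r3:Add3,r4:45
  c14: -  regs: r0:5,r1:9,r2:Add1,r3:Add3,r4:45
  c15: CDB Add2=45  regs: r0:5,r1:9,r2:Add1,r3:Add3,r4:45
  c16: CDB Add1=-35  regs: r0:5,r1:9,r2:-35,r3:Add3,r4:45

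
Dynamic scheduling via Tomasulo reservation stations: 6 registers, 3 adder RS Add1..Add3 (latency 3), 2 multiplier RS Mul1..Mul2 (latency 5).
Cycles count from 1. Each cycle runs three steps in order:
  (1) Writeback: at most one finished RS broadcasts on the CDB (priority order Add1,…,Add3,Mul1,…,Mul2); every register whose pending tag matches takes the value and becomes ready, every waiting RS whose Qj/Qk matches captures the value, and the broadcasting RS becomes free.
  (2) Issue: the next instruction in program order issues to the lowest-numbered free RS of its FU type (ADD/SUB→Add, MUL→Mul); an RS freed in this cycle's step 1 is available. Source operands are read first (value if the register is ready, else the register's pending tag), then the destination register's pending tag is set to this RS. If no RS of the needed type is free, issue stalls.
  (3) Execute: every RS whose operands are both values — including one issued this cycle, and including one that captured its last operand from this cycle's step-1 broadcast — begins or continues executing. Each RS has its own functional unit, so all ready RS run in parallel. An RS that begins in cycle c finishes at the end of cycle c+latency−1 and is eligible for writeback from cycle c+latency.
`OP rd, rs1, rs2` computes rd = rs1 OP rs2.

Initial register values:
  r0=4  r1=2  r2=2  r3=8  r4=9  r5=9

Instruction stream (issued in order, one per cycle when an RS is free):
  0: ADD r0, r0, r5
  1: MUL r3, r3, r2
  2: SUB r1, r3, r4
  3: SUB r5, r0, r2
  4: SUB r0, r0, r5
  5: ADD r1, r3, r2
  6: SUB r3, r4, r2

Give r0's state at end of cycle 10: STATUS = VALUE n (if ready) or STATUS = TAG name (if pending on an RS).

c1: issue ADD r0<-Add1 | r0:Add1,r1:2,r2:2,r3:8,r4:9,r5:9
c2: issue MUL r3<-Mul1 | r0:Add1,r1:2,r2:2,r3:Mul1,r4:9,r5:9
c3: issue SUB r1<-Add2 | r0:Add1,r1:Add2,r2:2,r3:Mul1,r4:9,r5:9
c4: CDB Add1=13; issue SUB r5<-Add1 | r0:13,r1:Add2,r2:2,r3:Mul1,r4:9,r5:Add1
c5: issue SUB r0<-Add3 | r0:Add3,r1:Add2,r2:2,r3:Mul1,r4:9,r5:Add1
c6: stall | r0:Add3,r1:Add2,r2:2,r3:Mul1,r4:9,r5:Add1
c7: CDB Add1=11; issue ADD r1<-Add1 | r0:Add3,r1:Add1,r2:2,r3:Mul1,r4:9,r5:11
c8: CDB Mul1=16; stall | r0:Add3,r1:Add1,r2:2,r3:16,r4:9,r5:11
c9: stall | r0:Add3,r1:Add1,r2:2,r3:16,r4:9,r5:11
c10: CDB Add3=2; issue SUB r3<-Add3 | r0:2,r1:Add1,r2:2,r3:Add3,r4:9,r5:11

STATUS = VALUE 2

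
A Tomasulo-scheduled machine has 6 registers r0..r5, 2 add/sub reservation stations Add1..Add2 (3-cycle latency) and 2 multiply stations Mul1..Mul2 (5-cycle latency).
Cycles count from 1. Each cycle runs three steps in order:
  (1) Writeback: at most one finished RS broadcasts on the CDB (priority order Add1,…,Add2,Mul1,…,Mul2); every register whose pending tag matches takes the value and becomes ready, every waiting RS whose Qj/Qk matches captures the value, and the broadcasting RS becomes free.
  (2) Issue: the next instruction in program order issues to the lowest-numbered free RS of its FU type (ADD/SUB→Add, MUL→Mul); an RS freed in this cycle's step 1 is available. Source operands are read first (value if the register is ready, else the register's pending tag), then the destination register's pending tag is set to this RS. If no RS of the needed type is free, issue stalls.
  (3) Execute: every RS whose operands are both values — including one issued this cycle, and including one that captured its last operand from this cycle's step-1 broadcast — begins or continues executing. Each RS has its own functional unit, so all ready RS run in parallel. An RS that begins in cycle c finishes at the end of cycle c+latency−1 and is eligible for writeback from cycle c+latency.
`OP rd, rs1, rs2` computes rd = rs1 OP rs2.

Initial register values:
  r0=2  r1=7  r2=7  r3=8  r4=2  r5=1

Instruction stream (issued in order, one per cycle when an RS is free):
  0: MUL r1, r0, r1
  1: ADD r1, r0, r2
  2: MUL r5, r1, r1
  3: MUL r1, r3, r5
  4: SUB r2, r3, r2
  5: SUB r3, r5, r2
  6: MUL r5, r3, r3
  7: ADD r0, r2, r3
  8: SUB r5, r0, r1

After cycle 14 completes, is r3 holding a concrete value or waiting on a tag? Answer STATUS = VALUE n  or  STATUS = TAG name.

c1: issue MUL r1<-Mul1 | r0:2,r1:Mul1,r2:7,r3:8,r4:2,r5:1
c2: issue ADD r1<-Add1 | r0:2,r1:Add1,r2:7,r3:8,r4:2,r5:1
c3: issue MUL r5<-Mul2 | r0:2,r1:Add1,r2:7,r3:8,r4:2,r5:Mul2
c4: stall | r0:2,r1:Add1,r2:7,r3:8,r4:2,r5:Mul2
c5: CDB Add1=9; stall | r0:2,r1:9,r2:7,r3:8,r4:2,r5:Mul2
c6: CDB Mul1=14; issue MUL r1<-Mul1 | r0:2,r1:Mul1,r2:7,r3:8,r4:2,r5:Mul2
c7: issue SUB r2<-Add1 | r0:2,r1:Mul1,r2:Add1,r3:8,r4:2,r5:Mul2
c8: issue SUB r3<-Add2 | r0:2,r1:Mul1,r2:Add1,r3:Add2,r4:2,r5:Mul2
c9: stall | r0:2,r1:Mul1,r2:Add1,r3:Add2,r4:2,r5:Mul2
c10: CDB Add1=1; stall | r0:2,r1:Mul1,r2:1,r3:Add2,r4:2,r5:Mul2
c11: CDB Mul2=81; issue MUL r5<-Mul2 | r0:2,r1:Mul1,r2:1,r3:Add2,r4:2,r5:Mul2
c12: issue ADD r0<-Add1 | r0:Add1,r1:Mul1,r2:1,r3:Add2,r4:2,r5:Mul2
c13: stall | r0:Add1,r1:Mul1,r2:1,r3:Add2,r4:2,r5:Mul2
c14: CDB Add2=80; issue SUB r5<-Add2 | r0:Add1,r1:Mul1,r2:1,r3:80,r4:2,r5:Add2

STATUS = VALUE 80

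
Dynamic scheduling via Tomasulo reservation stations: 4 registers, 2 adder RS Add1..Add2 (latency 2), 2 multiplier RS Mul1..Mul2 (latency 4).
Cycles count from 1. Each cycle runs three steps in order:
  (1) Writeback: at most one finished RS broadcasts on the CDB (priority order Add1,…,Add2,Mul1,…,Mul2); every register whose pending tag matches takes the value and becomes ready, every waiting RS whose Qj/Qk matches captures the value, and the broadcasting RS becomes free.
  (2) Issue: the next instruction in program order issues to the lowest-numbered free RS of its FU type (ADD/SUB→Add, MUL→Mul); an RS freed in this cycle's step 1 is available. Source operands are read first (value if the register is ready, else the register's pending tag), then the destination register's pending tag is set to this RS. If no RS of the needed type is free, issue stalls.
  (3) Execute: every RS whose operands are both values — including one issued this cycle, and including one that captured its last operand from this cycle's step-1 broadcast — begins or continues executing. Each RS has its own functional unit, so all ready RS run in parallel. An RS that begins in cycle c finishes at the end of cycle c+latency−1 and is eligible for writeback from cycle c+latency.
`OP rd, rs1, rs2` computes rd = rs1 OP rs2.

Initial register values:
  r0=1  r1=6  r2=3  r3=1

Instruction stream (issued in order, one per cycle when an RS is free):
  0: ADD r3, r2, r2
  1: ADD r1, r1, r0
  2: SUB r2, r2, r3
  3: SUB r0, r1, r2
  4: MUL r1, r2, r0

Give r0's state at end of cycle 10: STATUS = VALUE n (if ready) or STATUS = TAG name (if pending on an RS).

cycle 1: issue ADD r3<-Add1 // r0:1,r1:6,r2:3,r3:Add1
cycle 2: issue ADD r1<-Add2 // r0:1,r1:Add2,r2:3,r3:Add1
cycle 3: CDB Add1=6; issue SUB r2<-Add1 // r0:1,r1:Add2,r2:Add1,r3:6
cycle 4: CDB Add2=7; issue SUB r0<-Add2 // r0:Add2,r1:7,r2:Add1,r3:6
cycle 5: CDB Add1=-3; issue MUL r1<-Mul1 // r0:Add2,r1:Mul1,r2:-3,r3:6
cycle 6: - // r0:Add2,r1:Mul1,r2:-3,r3:6
cycle 7: CDB Add2=10 // r0:10,r1:Mul1,r2:-3,r3:6
cycle 8: - // r0:10,r1:Mul1,r2:-3,r3:6
cycle 9: - // r0:10,r1:Mul1,r2:-3,r3:6
cycle 10: - // r0:10,r1:Mul1,r2:-3,r3:6

STATUS = VALUE 10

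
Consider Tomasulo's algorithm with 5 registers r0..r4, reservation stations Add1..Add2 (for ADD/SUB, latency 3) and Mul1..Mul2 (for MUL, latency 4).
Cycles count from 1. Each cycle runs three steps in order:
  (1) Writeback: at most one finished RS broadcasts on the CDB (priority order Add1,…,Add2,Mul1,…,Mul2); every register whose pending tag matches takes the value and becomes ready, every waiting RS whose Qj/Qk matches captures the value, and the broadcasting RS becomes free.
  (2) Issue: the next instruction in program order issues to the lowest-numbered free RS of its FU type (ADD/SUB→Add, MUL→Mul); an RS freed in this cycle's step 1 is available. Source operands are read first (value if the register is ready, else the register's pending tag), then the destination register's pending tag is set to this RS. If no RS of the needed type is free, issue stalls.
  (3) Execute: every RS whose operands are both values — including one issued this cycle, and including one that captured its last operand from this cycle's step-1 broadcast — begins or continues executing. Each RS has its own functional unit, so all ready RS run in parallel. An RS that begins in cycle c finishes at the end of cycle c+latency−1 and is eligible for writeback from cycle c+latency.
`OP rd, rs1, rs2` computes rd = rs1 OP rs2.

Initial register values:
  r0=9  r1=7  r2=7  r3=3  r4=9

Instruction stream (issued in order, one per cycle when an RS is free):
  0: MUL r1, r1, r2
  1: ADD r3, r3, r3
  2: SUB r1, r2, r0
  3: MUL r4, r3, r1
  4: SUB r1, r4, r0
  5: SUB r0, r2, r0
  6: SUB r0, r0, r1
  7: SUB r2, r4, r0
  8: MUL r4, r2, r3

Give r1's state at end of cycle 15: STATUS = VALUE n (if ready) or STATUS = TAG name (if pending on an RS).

STATUS = VALUE -21

  c1: issue MUL r1<-Mul1  regs: r0:9,r1:Mul1,r2:7,r3:3,r4:9
  c2: issue ADD r3<-Add1  regs: r0:9,r1:Mul1,r2:7,r3:Add1,r4:9
  c3: issue SUB r1<-Add2  regs: r0:9,r1:Add2,r2:7,r3:Add1,r4:9
  c4: issue MUL r4<-Mul2  regs: r0:9,r1:Add2,r2:7,r3:Add1,r4:Mul2
  c5: CDB Add1=6; issue SUB r1<-Add1  regs: r0:9,r1:Add1,r2:7,r3:6,r4:Mul2
  c6: CDB Add2=-2; issue SUB r0<-Add2  regs: r0:Add2,r1:Add1,r2:7,r3:6,r4:Mul2
  c7: CDB Mul1=49; stall  regs: r0:Add2,r1:Add1,r2:7,r3:6,r4:Mul2
  c8: stall  regs: r0:Add2,r1:Add1,r2:7,r3:6,r4:Mul2
  c9: CDB Add2=-2; issue SUB r0<-Add2  regs: r0:Add2,r1:Add1,r2:7,r3:6,r4:Mul2
  c10: CDB Mul2=-12; stall  regs: r0:Add2,r1:Add1,r2:7,r3:6,r4:-12
  c11: stall  regs: r0:Add2,r1:Add1,r2:7,r3:6,r4:-12
  c12: stall  regs: r0:Add2,r1:Add1,r2:7,r3:6,r4:-12
  c13: CDB Add1=-21; issue SUB r2<-Add1  regs: r0:Add2,r1:-21,r2:Add1,r3:6,r4:-12
  c14: issue MUL r4<-Mul1  regs: r0:Add2,r1:-21,r2:Add1,r3:6,r4:Mul1
  c15: -  regs: r0:Add2,r1:-21,r2:Add1,r3:6,r4:Mul1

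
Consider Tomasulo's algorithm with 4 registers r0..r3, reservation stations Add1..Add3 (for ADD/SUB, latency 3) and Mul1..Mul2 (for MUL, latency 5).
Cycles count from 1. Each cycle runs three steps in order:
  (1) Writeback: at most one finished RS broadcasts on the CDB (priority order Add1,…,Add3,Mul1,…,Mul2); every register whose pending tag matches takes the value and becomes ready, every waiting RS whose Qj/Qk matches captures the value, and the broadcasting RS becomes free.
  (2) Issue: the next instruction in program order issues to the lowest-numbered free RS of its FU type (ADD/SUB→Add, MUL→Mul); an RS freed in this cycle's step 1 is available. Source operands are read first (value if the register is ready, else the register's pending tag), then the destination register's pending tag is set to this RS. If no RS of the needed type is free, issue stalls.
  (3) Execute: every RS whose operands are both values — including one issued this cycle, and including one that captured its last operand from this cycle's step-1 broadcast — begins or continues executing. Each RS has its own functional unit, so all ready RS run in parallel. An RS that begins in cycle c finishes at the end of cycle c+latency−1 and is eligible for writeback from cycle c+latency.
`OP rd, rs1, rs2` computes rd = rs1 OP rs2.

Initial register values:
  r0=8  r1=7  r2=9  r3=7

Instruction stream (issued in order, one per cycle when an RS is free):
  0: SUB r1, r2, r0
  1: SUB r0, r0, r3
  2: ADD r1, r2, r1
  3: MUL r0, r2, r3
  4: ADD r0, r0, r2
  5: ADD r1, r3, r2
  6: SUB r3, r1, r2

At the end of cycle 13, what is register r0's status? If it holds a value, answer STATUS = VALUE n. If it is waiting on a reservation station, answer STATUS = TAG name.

c1: issue SUB r1<-Add1 | r0:8,r1:Add1,r2:9,r3:7
c2: issue SUB r0<-Add2 | r0:Add2,r1:Add1,r2:9,r3:7
c3: issue ADD r1<-Add3 | r0:Add2,r1:Add3,r2:9,r3:7
c4: CDB Add1=1; issue MUL r0<-Mul1 | r0:Mul1,r1:Add3,r2:9,r3:7
c5: CDB Add2=1; issue ADD r0<-Add1 | r0:Add1,r1:Add3,r2:9,r3:7
c6: issue ADD r1<-Add2 | r0:Add1,r1:Add2,r2:9,r3:7
c7: CDB Add3=10; issue SUB r3<-Add3 | r0:Add1,r1:Add2,r2:9,r3:Add3
c8: - | r0:Add1,r1:Add2,r2:9,r3:Add3
c9: CDB Add2=16 | r0:Add1,r1:16,r2:9,r3:Add3
c10: CDB Mul1=63 | r0:Add1,r1:16,r2:9,r3:Add3
c11: - | r0:Add1,r1:16,r2:9,r3:Add3
c12: CDB Add3=7 | r0:Add1,r1:16,r2:9,r3:7
c13: CDB Add1=72 | r0:72,r1:16,r2:9,r3:7

STATUS = VALUE 72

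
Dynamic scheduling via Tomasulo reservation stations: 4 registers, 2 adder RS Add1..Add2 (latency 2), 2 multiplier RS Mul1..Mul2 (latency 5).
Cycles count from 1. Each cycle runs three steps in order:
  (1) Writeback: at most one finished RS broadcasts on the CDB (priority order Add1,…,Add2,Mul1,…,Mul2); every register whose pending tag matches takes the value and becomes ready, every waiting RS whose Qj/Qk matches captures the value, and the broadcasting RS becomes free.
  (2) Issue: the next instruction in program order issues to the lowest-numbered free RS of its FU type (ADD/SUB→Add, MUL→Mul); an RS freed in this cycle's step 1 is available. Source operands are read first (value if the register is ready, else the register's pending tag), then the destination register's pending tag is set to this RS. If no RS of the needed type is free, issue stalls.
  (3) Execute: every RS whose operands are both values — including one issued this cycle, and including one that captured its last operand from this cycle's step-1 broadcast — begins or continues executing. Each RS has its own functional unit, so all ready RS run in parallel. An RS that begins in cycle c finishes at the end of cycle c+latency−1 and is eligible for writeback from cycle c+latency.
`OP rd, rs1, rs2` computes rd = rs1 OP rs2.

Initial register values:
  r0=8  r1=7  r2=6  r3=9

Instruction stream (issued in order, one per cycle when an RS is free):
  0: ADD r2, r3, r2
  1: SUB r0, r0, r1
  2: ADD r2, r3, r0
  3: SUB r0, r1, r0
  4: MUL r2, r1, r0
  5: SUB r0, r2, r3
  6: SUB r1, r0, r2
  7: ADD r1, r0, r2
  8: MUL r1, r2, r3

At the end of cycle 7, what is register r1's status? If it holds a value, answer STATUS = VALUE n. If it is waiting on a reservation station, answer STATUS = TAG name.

STATUS = TAG Add2

cycle 1: issue ADD r2<-Add1 // r0:8,r1:7,r2:Add1,r3:9
cycle 2: issue SUB r0<-Add2 // r0:Add2,r1:7,r2:Add1,r3:9
cycle 3: CDB Add1=15; issue ADD r2<-Add1 // r0:Add2,r1:7,r2:Add1,r3:9
cycle 4: CDB Add2=1; issue SUB r0<-Add2 // r0:Add2,r1:7,r2:Add1,r3:9
cycle 5: issue MUL r2<-Mul1 // r0:Add2,r1:7,r2:Mul1,r3:9
cycle 6: CDB Add1=10; issue SUB r0<-Add1 // r0:Add1,r1:7,r2:Mul1,r3:9
cycle 7: CDB Add2=6; issue SUB r1<-Add2 // r0:Add1,r1:Add2,r2:Mul1,r3:9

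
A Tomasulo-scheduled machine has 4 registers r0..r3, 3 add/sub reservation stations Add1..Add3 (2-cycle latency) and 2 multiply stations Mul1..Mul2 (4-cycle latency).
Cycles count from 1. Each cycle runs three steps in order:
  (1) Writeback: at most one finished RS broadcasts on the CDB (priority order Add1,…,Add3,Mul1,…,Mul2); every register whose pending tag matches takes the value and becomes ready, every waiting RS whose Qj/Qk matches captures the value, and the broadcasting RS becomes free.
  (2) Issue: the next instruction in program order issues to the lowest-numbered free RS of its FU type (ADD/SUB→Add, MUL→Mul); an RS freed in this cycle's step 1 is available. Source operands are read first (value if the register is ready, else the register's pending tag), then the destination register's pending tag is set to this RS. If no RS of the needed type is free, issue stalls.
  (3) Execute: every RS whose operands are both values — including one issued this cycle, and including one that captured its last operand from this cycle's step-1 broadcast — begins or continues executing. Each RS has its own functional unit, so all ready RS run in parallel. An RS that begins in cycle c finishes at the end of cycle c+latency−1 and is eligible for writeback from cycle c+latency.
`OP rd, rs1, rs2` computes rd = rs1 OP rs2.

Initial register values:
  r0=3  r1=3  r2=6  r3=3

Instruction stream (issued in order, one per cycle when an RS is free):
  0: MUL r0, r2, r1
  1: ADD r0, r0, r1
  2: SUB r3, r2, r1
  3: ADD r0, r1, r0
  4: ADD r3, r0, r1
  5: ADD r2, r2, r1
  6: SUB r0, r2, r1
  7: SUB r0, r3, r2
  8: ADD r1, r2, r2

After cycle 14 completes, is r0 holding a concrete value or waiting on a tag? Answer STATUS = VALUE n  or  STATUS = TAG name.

  c1: issue MUL r0<-Mul1  regs: r0:Mul1,r1:3,r2:6,r3:3
  c2: issue ADD r0<-Add1  regs: r0:Add1,r1:3,r2:6,r3:3
  c3: issue SUB r3<-Add2  regs: r0:Add1,r1:3,r2:6,r3:Add2
  c4: issue ADD r0<-Add3  regs: r0:Add3,r1:3,r2:6,r3:Add2
  c5: CDB Add2=3; issue ADD r3<-Add2  regs: r0:Add3,r1:3,r2:6,r3:Add2
  c6: CDB Mul1=18; stall  regs: r0:Add3,r1:3,r2:6,r3:Add2
  c7: stall  regs: r0:Add3,r1:3,r2:6,r3:Add2
  c8: CDB Add1=21; issue ADD r2<-Add1  regs: r0:Add3,r1:3,r2:Add1,r3:Add2
  c9: stall  regs: r0:Add3,r1:3,r2:Add1,r3:Add2
  c10: CDB Add1=9; issue SUB r0<-Add1  regs: r0:Add1,r1:3,r2:9,r3:Add2
  c11: CDB Add3=24; issue SUB r0<-Add3  regs: r0:Add3,r1:3,r2:9,r3:Add2
  c12: CDB Add1=6; issue ADD r1<-Add1  regs: r0:Add3,r1:Add1,r2:9,r3:Add2
  c13: CDB Add2=27  regs: r0:Add3,r1:Add1,r2:9,r3:27
  c14: CDB Add1=18  regs: r0:Add3,r1:18,r2:9,r3:27

STATUS = TAG Add3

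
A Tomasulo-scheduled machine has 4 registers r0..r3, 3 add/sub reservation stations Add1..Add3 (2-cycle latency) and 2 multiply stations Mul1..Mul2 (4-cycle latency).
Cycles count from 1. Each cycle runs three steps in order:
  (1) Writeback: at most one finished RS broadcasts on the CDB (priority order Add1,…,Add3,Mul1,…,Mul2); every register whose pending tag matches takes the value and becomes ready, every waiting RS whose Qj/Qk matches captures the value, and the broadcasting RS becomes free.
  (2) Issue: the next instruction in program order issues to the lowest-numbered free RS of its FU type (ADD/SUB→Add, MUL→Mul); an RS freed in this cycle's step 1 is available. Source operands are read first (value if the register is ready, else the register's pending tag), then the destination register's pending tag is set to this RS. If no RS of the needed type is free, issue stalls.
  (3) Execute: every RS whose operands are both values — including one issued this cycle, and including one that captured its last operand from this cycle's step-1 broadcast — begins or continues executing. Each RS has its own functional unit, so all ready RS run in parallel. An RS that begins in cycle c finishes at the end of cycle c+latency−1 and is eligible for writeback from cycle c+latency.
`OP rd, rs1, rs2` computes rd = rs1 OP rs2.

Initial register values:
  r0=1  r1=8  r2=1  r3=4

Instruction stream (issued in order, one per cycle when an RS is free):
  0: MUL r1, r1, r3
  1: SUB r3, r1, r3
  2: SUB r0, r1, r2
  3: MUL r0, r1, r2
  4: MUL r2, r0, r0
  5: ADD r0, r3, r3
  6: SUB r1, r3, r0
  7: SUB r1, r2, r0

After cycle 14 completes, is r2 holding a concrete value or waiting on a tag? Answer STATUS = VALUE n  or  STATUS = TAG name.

STATUS = VALUE 1024

  c1: issue MUL r1<-Mul1  regs: r0:1,r1:Mul1,r2:1,r3:4
  c2: issue SUB r3<-Add1  regs: r0:1,r1:Mul1,r2:1,r3:Add1
  c3: issue SUB r0<-Add2  regs: r0:Add2,r1:Mul1,r2:1,r3:Add1
  c4: issue MUL r0<-Mul2  regs: r0:Mul2,r1:Mul1,r2:1,r3:Add1
  c5: CDB Mul1=32; issue MUL r2<-Mul1  regs: r0:Mul2,r1:32,r2:Mul1,r3:Add1
  c6: issue ADD r0<-Add3  regs: r0:Add3,r1:32,r2:Mul1,r3:Add1
  c7: CDB Add1=28; issue SUB r1<-Add1  regs: r0:Add3,r1:Add1,r2:Mul1,r3:28
  c8: CDB Add2=31; issue SUB r1<-Add2  regs: r0:Add3,r1:Add2,r2:Mul1,r3:28
  c9: CDB Add3=56  regs: r0:56,r1:Add2,r2:Mul1,r3:28
  c10: CDB Mul2=32  regs: r0:56,r1:Add2,r2:Mul1,r3:28
  c11: CDB Add1=-28  regs: r0:56,r1:Add2,r2:Mul1,r3:28
  c12: -  regs: r0:56,r1:Add2,r2:Mul1,r3:28
  c13: -  regs: r0:56,r1:Add2,r2:Mul1,r3:28
  c14: CDB Mul1=1024  regs: r0:56,r1:Add2,r2:1024,r3:28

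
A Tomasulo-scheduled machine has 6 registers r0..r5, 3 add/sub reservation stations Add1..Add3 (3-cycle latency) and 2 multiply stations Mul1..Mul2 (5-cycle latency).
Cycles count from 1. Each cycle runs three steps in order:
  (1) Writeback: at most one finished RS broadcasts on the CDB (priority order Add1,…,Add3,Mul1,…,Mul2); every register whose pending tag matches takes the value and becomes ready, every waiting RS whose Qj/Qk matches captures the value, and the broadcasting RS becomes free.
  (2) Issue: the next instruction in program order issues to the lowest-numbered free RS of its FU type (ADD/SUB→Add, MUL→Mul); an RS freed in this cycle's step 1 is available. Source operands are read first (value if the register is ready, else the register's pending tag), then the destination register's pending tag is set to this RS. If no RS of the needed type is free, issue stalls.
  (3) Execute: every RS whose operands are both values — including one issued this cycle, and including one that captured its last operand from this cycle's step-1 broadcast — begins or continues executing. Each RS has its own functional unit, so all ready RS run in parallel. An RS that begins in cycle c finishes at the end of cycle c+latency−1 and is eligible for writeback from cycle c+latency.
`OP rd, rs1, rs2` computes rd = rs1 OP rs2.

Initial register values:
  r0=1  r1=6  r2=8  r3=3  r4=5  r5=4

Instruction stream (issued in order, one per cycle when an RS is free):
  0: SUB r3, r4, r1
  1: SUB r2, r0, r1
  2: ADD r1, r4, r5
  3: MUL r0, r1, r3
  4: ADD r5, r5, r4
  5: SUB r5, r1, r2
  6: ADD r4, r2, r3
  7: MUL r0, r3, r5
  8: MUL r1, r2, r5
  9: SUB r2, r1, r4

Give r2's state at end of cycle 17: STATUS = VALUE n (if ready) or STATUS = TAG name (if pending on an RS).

STATUS = TAG Add1

cycle 1: issue SUB r3<-Add1 // r0:1,r1:6,r2:8,r3:Add1,r4:5,r5:4
cycle 2: issue SUB r2<-Add2 // r0:1,r1:6,r2:Add2,r3:Add1,r4:5,r5:4
cycle 3: issue ADD r1<-Add3 // r0:1,r1:Add3,r2:Add2,r3:Add1,r4:5,r5:4
cycle 4: CDB Add1=-1; issue MUL r0<-Mul1 // r0:Mul1,r1:Add3,r2:Add2,r3:-1,r4:5,r5:4
cycle 5: CDB Add2=-5; issue ADD r5<-Add1 // r0:Mul1,r1:Add3,r2:-5,r3:-1,r4:5,r5:Add1
cycle 6: CDB Add3=9; issue SUB r5<-Add2 // r0:Mul1,r1:9,r2:-5,r3:-1,r4:5,r5:Add2
cycle 7: issue ADD r4<-Add3 // r0:Mul1,r1:9,r2:-5,r3:-1,r4:Add3,r5:Add2
cycle 8: CDB Add1=9; issue MUL r0<-Mul2 // r0:Mul2,r1:9,r2:-5,r3:-1,r4:Add3,r5:Add2
cycle 9: CDB Add2=14; stall // r0:Mul2,r1:9,r2:-5,r3:-1,r4:Add3,r5:14
cycle 10: CDB Add3=-6; stall // r0:Mul2,r1:9,r2:-5,r3:-1,r4:-6,r5:14
cycle 11: CDB Mul1=-9; issue MUL r1<-Mul1 // r0:Mul2,r1:Mul1,r2:-5,r3:-1,r4:-6,r5:14
cycle 12: issue SUB r2<-Add1 // r0:Mul2,r1:Mul1,r2:Add1,r3:-1,r4:-6,r5:14
cycle 13: - // r0:Mul2,r1:Mul1,r2:Add1,r3:-1,r4:-6,r5:14
cycle 14: CDB Mul2=-14 // r0:-14,r1:Mul1,r2:Add1,r3:-1,r4:-6,r5:14
cycle 15: - // r0:-14,r1:Mul1,r2:Add1,r3:-1,r4:-6,r5:14
cycle 16: CDB Mul1=-70 // r0:-14,r1:-70,r2:Add1,r3:-1,r4:-6,r5:14
cycle 17: - // r0:-14,r1:-70,r2:Add1,r3:-1,r4:-6,r5:14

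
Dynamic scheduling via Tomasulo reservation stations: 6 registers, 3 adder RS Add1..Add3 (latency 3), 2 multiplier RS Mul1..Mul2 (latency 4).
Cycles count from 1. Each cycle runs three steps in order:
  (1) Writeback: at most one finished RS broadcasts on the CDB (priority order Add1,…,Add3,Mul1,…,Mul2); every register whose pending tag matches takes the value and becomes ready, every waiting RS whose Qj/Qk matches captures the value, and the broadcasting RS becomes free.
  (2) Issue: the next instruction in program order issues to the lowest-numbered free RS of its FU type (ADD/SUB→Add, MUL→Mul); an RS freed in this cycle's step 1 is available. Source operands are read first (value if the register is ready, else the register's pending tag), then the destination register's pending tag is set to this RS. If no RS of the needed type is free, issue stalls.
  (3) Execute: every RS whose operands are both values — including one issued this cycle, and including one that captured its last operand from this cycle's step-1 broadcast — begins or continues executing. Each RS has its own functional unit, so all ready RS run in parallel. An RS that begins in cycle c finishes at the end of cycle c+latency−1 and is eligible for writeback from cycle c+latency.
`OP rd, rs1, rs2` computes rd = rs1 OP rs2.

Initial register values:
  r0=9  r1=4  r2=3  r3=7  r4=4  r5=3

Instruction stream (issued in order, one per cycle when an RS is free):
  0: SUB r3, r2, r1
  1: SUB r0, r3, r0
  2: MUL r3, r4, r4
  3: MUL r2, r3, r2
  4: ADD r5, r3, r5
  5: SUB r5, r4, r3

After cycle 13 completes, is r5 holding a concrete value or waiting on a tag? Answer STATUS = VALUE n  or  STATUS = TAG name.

STATUS = VALUE -12

  c1: issue SUB r3<-Add1  regs: r0:9,r1:4,r2:3,r3:Add1,r4:4,r5:3
  c2: issue SUB r0<-Add2  regs: r0:Add2,r1:4,r2:3,r3:Add1,r4:4,r5:3
  c3: issue MUL r3<-Mul1  regs: r0:Add2,r1:4,r2:3,r3:Mul1,r4:4,r5:3
  c4: CDB Add1=-1; issue MUL r2<-Mul2  regs: r0:Add2,r1:4,r2:Mul2,r3:Mul1,r4:4,r5:3
  c5: issue ADD r5<-Add1  regs: r0:Add2,r1:4,r2:Mul2,r3:Mul1,r4:4,r5:Add1
  c6: issue SUB r5<-Add3  regs: r0:Add2,r1:4,r2:Mul2,r3:Mul1,r4:4,r5:Add3
  c7: CDB Add2=-10  regs: r0:-10,r1:4,r2:Mul2,r3:Mul1,r4:4,r5:Add3
  c8: CDB Mul1=16  regs: r0:-10,r1:4,r2:Mul2,r3:16,r4:4,r5:Add3
  c9: -  regs: r0:-10,r1:4,r2:Mul2,r3:16,r4:4,r5:Add3
  c10: -  regs: r0:-10,r1:4,r2:Mul2,r3:16,r4:4,r5:Add3
  c11: CDB Add1=19  regs: r0:-10,r1:4,r2:Mul2,r3:16,r4:4,r5:Add3
  c12: CDB Add3=-12  regs: r0:-10,r1:4,r2:Mul2,r3:16,r4:4,r5:-12
  c13: CDB Mul2=48  regs: r0:-10,r1:4,r2:48,r3:16,r4:4,r5:-12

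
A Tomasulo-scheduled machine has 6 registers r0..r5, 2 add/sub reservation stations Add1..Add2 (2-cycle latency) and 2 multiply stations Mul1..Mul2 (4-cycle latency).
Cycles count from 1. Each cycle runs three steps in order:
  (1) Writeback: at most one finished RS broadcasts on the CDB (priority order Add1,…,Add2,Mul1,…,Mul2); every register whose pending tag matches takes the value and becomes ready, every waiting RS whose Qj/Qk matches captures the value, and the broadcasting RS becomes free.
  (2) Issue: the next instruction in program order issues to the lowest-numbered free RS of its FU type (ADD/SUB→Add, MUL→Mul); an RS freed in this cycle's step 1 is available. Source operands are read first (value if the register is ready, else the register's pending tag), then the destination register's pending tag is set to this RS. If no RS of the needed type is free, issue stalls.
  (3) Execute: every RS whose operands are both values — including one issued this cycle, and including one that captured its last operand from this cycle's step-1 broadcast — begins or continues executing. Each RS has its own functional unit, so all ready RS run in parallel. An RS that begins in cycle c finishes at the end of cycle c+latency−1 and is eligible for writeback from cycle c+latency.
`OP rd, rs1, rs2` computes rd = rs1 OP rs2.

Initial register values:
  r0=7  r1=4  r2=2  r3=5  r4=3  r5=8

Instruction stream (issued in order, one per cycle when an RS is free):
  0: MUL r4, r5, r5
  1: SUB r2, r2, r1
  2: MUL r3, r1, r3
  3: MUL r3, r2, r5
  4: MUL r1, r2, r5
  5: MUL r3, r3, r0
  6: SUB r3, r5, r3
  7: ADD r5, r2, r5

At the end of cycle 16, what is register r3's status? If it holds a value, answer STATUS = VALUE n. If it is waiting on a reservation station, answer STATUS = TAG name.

c1: issue MUL r4<-Mul1 | r0:7,r1:4,r2:2,r3:5,r4:Mul1,r5:8
c2: issue SUB r2<-Add1 | r0:7,r1:4,r2:Add1,r3:5,r4:Mul1,r5:8
c3: issue MUL r3<-Mul2 | r0:7,r1:4,r2:Add1,r3:Mul2,r4:Mul1,r5:8
c4: CDB Add1=-2; stall | r0:7,r1:4,r2:-2,r3:Mul2,r4:Mul1,r5:8
c5: CDB Mul1=64; issue MUL r3<-Mul1 | r0:7,r1:4,r2:-2,r3:Mul1,r4:64,r5:8
c6: stall | r0:7,r1:4,r2:-2,r3:Mul1,r4:64,r5:8
c7: CDB Mul2=20; issue MUL r1<-Mul2 | r0:7,r1:Mul2,r2:-2,r3:Mul1,r4:64,r5:8
c8: stall | r0:7,r1:Mul2,r2:-2,r3:Mul1,r4:64,r5:8
c9: CDB Mul1=-16; issue MUL r3<-Mul1 | r0:7,r1:Mul2,r2:-2,r3:Mul1,r4:64,r5:8
c10: issue SUB r3<-Add1 | r0:7,r1:Mul2,r2:-2,r3:Add1,r4:64,r5:8
c11: CDB Mul2=-16; issue ADD r5<-Add2 | r0:7,r1:-16,r2:-2,r3:Add1,r4:64,r5:Add2
c12: - | r0:7,r1:-16,r2:-2,r3:Add1,r4:64,r5:Add2
c13: CDB Add2=6 | r0:7,r1:-16,r2:-2,r3:Add1,r4:64,r5:6
c14: CDB Mul1=-112 | r0:7,r1:-16,r2:-2,r3:Add1,r4:64,r5:6
c15: - | r0:7,r1:-16,r2:-2,r3:Add1,r4:64,r5:6
c16: CDB Add1=120 | r0:7,r1:-16,r2:-2,r3:120,r4:64,r5:6

STATUS = VALUE 120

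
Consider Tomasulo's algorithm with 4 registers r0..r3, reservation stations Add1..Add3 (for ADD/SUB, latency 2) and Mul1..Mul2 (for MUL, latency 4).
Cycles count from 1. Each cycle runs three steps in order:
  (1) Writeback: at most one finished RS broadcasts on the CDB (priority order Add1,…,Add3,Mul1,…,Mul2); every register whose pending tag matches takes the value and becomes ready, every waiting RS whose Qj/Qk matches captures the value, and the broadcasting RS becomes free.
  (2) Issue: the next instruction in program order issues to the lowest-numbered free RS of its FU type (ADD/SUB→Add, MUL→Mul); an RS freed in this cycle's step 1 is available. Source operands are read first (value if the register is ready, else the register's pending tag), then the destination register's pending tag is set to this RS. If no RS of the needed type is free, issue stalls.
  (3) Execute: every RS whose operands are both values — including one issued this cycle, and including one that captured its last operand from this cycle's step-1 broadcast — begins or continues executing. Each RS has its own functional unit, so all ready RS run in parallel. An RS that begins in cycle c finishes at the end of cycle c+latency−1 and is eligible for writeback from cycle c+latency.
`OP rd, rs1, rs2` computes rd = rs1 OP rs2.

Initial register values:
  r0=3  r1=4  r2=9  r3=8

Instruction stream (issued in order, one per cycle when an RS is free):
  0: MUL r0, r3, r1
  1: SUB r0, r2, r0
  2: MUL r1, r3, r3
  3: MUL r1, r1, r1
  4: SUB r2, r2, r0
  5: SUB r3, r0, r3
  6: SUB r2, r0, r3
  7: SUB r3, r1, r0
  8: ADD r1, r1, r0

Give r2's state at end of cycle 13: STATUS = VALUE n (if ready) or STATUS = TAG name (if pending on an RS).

c1: issue MUL r0<-Mul1 | r0:Mul1,r1:4,r2:9,r3:8
c2: issue SUB r0<-Add1 | r0:Add1,r1:4,r2:9,r3:8
c3: issue MUL r1<-Mul2 | r0:Add1,r1:Mul2,r2:9,r3:8
c4: stall | r0:Add1,r1:Mul2,r2:9,r3:8
c5: CDB Mul1=32; issue MUL r1<-Mul1 | r0:Add1,r1:Mul1,r2:9,r3:8
c6: issue SUB r2<-Add2 | r0:Add1,r1:Mul1,r2:Add2,r3:8
c7: CDB Add1=-23; issue SUB r3<-Add1 | r0:-23,r1:Mul1,r2:Add2,r3:Add1
c8: CDB Mul2=64; issue SUB r2<-Add3 | r0:-23,r1:Mul1,r2:Add3,r3:Add1
c9: CDB Add1=-31; issue SUB r3<-Add1 | r0:-23,r1:Mul1,r2:Add3,r3:Add1
c10: CDB Add2=32; issue ADD r1<-Add2 | r0:-23,r1:Add2,r2:Add3,r3:Add1
c11: CDB Add3=8 | r0:-23,r1:Add2,r2:8,r3:Add1
c12: CDB Mul1=4096 | r0:-23,r1:Add2,r2:8,r3:Add1
c13: - | r0:-23,r1:Add2,r2:8,r3:Add1

STATUS = VALUE 8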